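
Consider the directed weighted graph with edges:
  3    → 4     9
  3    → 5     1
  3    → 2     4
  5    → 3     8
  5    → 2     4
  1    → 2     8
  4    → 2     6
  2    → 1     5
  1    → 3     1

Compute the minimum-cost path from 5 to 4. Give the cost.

Routes from 5 to 4:
5 → 2 → 1 → 3 → 4: 4 + 5 + 1 + 9 = 19
5 → 3 → 4: 8 + 9 = 17
Best route has total 17.

17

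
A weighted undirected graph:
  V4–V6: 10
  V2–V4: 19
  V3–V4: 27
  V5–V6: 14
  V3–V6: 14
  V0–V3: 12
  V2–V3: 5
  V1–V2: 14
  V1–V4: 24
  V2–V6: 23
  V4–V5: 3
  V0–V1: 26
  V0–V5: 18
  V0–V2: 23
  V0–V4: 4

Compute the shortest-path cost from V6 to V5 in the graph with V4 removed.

14

A few of the V6→V5 routes:
V6-V2-V3-V0-V5: 23 + 5 + 12 + 18 = 58
V6-V3-V0-V5: 14 + 12 + 18 = 44
V6-V5: 14
V6-V3-V2-V0-V5: 14 + 5 + 23 + 18 = 60
V6-V2-V0-V5: 23 + 23 + 18 = 64
V6-V3-V2-V1-V0-V5: 14 + 5 + 14 + 26 + 18 = 77
The minimum is 14.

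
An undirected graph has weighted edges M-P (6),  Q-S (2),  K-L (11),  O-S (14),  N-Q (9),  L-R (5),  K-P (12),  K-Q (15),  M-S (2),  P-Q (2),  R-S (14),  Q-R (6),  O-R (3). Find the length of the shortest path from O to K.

Some routes from O to K:
O-R-Q-S-M-P-K: 3 + 6 + 2 + 2 + 6 + 12 = 31
O-R-Q-K: 3 + 6 + 15 = 24
O-R-Q-P-K: 3 + 6 + 2 + 12 = 23
O-R-L-K: 3 + 5 + 11 = 19
O-S-Q-P-K: 14 + 2 + 2 + 12 = 30
Best route has total 19.

19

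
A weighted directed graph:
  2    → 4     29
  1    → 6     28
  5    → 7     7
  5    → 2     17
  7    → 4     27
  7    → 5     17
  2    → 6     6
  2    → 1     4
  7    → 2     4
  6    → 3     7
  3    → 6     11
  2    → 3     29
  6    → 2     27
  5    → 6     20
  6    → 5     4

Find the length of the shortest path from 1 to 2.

Candidate routes:
1 → 6 → 2: 28 + 27 = 55
1 → 6 → 5 → 2: 28 + 4 + 17 = 49
1 → 6 → 5 → 7 → 2: 28 + 4 + 7 + 4 = 43
The minimum is 43.

43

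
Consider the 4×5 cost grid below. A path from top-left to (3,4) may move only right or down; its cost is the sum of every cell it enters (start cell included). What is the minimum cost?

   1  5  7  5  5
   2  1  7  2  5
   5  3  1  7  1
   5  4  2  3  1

14

Take (0,0) -> (1,0) -> (1,1) -> (2,1) -> (2,2) -> (3,2) -> (3,3) -> (3,4) for a total of 1 + 2 + 1 + 3 + 1 + 2 + 3 + 1 = 14.
(Top row then right column would cost 30.)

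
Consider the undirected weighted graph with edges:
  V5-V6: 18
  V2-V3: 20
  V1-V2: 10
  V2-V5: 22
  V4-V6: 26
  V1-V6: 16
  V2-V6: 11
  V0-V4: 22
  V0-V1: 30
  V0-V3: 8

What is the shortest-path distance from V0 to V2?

Checking several routes:
V0 → V1 → V2: 30 + 10 = 40
V0 → V1 → V6 → V2: 30 + 16 + 11 = 57
V0 → V4 → V6 → V2: 22 + 26 + 11 = 59
V0 → V3 → V2: 8 + 20 = 28
Best route has total 28.

28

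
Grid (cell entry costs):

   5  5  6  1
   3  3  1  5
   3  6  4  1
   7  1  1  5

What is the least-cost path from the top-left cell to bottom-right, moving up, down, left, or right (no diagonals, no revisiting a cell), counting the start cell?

22

Take r0c0→r1c0→r1c1→r1c2→r2c2→r2c3→r3c3 for a total of 5 + 3 + 3 + 1 + 4 + 1 + 5 = 22.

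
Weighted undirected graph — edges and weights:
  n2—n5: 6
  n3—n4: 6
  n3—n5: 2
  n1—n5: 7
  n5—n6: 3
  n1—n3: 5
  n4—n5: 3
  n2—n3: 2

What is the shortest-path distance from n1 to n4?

Checking several routes:
n1→n3→n4: 5 + 6 = 11
n1→n5→n4: 7 + 3 = 10
n1→n5→n3→n4: 7 + 2 + 6 = 15
n1→n3→n2→n5→n4: 5 + 2 + 6 + 3 = 16
n1→n3→n5→n4: 5 + 2 + 3 = 10
Best route has total 10.

10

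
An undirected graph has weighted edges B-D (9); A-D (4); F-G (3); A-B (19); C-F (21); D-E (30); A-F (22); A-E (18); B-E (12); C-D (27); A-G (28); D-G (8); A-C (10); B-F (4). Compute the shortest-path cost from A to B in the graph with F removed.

13

A few of the A→B routes:
A - D - B: 4 + 9 = 13
A - E - B: 18 + 12 = 30
A - G - D - B: 28 + 8 + 9 = 45
A - B: 19
Best route has total 13.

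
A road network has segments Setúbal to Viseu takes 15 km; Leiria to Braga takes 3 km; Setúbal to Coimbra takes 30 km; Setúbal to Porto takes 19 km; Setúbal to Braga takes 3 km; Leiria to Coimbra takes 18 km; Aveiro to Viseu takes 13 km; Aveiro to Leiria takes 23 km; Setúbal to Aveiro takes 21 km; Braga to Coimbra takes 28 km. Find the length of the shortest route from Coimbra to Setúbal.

Some routes from Coimbra to Setúbal:
Coimbra -> Braga -> Setúbal: 28 + 3 = 31
Coimbra -> Leiria -> Braga -> Setúbal: 18 + 3 + 3 = 24
Coimbra -> Leiria -> Aveiro -> Viseu -> Setúbal: 18 + 23 + 13 + 15 = 69
Coimbra -> Setúbal: 30
Coimbra -> Leiria -> Aveiro -> Setúbal: 18 + 23 + 21 = 62
The minimum is 24 km.

24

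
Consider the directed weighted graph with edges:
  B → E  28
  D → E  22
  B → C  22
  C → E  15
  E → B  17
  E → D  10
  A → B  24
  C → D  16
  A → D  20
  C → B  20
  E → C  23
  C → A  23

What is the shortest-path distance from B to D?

Checking several routes:
B-E-D: 28 + 10 = 38
B-C-D: 22 + 16 = 38
B-C-A-D: 22 + 23 + 20 = 65
B-C-E-D: 22 + 15 + 10 = 47
Shortest: 38.

38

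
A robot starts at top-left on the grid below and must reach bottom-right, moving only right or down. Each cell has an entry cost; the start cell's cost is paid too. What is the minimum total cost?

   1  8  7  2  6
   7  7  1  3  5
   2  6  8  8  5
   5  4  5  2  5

31

Path [0,0]→[1,0]→[2,0]→[3,0]→[3,1]→[3,2]→[3,3]→[3,4]: 1 + 7 + 2 + 5 + 4 + 5 + 2 + 5 = 31.
For comparison, the top-then-right route costs 39.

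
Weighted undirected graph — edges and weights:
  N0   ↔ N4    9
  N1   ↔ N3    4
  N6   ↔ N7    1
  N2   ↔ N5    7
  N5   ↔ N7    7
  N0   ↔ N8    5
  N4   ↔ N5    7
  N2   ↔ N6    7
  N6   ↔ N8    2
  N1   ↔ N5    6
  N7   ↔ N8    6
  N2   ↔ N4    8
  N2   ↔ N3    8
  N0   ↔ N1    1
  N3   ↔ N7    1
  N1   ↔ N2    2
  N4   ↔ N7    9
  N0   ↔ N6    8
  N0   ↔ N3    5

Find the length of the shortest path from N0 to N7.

6

Some routes from N0 to N7:
N0 → N8 → N7: 5 + 6 = 11
N0 → N1 → N3 → N7: 1 + 4 + 1 = 6
N0 → N6 → N7: 8 + 1 = 9
N0 → N3 → N7: 5 + 1 = 6
N0 → N8 → N6 → N7: 5 + 2 + 1 = 8
Shortest: 6.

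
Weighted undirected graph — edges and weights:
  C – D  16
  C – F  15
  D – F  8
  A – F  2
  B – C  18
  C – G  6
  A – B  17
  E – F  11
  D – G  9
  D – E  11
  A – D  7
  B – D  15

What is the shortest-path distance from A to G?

16

Checking several routes:
A → F → C → G: 2 + 15 + 6 = 23
A → D → G: 7 + 9 = 16
A → D → C → G: 7 + 16 + 6 = 29
A → F → D → G: 2 + 8 + 9 = 19
Best route has total 16.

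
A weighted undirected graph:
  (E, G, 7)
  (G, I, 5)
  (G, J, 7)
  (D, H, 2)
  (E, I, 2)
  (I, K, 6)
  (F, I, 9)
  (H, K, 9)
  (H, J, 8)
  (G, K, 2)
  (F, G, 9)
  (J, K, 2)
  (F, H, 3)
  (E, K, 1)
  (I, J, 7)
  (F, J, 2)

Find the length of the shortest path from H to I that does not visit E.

12

Comparing a few candidate routes:
H - F - J - K - I: 3 + 2 + 2 + 6 = 13
H - F - J - I: 3 + 2 + 7 = 12
H - K - I: 9 + 6 = 15
H - F - I: 3 + 9 = 12
H - F - J - K - G - I: 3 + 2 + 2 + 2 + 5 = 14
The minimum is 12.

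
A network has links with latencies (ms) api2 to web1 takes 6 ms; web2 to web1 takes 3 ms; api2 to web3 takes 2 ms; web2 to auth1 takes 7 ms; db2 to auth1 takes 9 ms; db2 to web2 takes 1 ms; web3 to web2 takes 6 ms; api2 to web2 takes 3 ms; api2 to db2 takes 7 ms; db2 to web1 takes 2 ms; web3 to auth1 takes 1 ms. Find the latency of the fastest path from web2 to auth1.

Comparing a few candidate routes:
web2 → auth1: 7
web2 → db2 → auth1: 1 + 9 = 10
web2 → db2 → api2 → web3 → auth1: 1 + 7 + 2 + 1 = 11
web2 → api2 → web3 → auth1: 3 + 2 + 1 = 6
web2 → web3 → auth1: 6 + 1 = 7
Best route has total 6 ms.

6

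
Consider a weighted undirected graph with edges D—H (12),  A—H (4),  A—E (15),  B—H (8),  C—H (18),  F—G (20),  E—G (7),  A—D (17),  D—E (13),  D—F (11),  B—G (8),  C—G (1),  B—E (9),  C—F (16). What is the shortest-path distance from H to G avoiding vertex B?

Comparing a few candidate routes:
H→D→E→G: 12 + 13 + 7 = 32
H→A→E→G: 4 + 15 + 7 = 26
H→C→G: 18 + 1 = 19
Shortest: 19.

19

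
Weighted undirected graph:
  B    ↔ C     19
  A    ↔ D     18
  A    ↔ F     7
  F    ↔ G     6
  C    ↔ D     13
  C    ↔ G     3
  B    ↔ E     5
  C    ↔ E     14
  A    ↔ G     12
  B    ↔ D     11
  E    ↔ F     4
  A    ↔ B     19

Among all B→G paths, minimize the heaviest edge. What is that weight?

6

A few of the B→G routes:
B → D → C → E → F → A → G: max(11, 13, 14, 4, 7, 12) = 14
B → D → C → E → F → G: max(11, 13, 14, 4, 6) = 14
B → D → C → G: max(11, 13, 3) = 13
B → E → F → A → G: max(5, 4, 7, 12) = 12
B → E → F → G: max(5, 4, 6) = 6
Best route has worst link 6.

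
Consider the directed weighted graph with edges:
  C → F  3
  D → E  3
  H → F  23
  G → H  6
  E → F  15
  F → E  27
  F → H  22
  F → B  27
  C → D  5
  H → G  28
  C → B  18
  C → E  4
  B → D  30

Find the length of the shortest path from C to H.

Routes from C to H:
C → E → F → H: 4 + 15 + 22 = 41
C → B → D → E → F → H: 18 + 30 + 3 + 15 + 22 = 88
C → D → E → F → H: 5 + 3 + 15 + 22 = 45
C → F → H: 3 + 22 = 25
Shortest: 25.

25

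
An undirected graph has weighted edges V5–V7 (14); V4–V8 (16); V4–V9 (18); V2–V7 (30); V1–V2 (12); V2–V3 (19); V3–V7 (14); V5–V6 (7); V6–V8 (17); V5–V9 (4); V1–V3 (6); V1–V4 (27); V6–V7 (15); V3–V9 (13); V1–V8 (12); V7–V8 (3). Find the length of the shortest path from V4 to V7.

Some routes from V4 to V7:
V4 → V1 → V8 → V7: 27 + 12 + 3 = 42
V4 → V8 → V7: 16 + 3 = 19
V4 → V1 → V3 → V7: 27 + 6 + 14 = 47
V4 → V9 → V5 → V7: 18 + 4 + 14 = 36
V4 → V9 → V3 → V7: 18 + 13 + 14 = 45
V4 → V9 → V5 → V6 → V7: 18 + 4 + 7 + 15 = 44
The minimum is 19.

19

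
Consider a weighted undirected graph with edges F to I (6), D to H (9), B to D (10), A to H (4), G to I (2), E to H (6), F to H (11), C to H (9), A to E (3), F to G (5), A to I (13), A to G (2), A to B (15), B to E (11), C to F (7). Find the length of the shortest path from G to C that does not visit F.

15

A few of the G→C routes:
G-A-H-C: 2 + 4 + 9 = 15
G-A-E-H-C: 2 + 3 + 6 + 9 = 20
G-A-B-E-H-C: 2 + 15 + 11 + 6 + 9 = 43
G-I-A-E-H-C: 2 + 13 + 3 + 6 + 9 = 33
G-I-A-H-C: 2 + 13 + 4 + 9 = 28
The minimum is 15.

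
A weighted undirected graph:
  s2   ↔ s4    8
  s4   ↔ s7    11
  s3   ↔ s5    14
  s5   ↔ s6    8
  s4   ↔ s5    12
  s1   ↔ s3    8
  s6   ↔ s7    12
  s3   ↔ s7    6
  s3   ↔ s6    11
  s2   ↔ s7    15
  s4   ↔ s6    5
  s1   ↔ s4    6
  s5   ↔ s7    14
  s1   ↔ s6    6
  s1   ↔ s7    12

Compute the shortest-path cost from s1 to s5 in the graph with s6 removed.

18

Some routes from s1 to s5 avoiding s6:
s1 -> s4 -> s7 -> s5: 6 + 11 + 14 = 31
s1 -> s3 -> s7 -> s5: 8 + 6 + 14 = 28
s1 -> s3 -> s5: 8 + 14 = 22
s1 -> s4 -> s5: 6 + 12 = 18
s1 -> s7 -> s5: 12 + 14 = 26
Shortest: 18.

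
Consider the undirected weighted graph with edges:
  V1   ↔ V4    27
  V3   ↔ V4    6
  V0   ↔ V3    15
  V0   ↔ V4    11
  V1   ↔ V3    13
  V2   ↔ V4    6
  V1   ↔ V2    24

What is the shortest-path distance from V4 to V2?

6

Candidate routes:
V4 → V3 → V1 → V2: 6 + 13 + 24 = 43
V4 → V0 → V3 → V1 → V2: 11 + 15 + 13 + 24 = 63
V4 → V2: 6
V4 → V1 → V2: 27 + 24 = 51
Best route has total 6.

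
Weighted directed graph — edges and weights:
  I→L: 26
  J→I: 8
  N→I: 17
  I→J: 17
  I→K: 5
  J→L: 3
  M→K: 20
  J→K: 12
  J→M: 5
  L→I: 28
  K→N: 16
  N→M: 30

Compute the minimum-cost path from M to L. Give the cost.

73

Paths from M to L:
M - K - N - I - L: 20 + 16 + 17 + 26 = 79
M - K - N - I - J - L: 20 + 16 + 17 + 17 + 3 = 73
Best route has total 73.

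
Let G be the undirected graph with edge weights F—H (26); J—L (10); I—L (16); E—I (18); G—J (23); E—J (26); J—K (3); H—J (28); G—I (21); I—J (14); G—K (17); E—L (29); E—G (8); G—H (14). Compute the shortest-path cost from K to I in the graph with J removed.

Routes from K to I avoiding J:
K - G - E - L - I: 17 + 8 + 29 + 16 = 70
K - G - I: 17 + 21 = 38
K - G - E - I: 17 + 8 + 18 = 43
Shortest: 38.

38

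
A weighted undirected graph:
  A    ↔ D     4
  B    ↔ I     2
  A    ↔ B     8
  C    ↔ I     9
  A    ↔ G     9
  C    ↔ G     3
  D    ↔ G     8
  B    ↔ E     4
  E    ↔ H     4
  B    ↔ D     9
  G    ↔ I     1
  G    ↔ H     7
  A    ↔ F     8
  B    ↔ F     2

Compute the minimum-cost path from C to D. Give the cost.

11

Comparing a few candidate routes:
C-G-A-D: 3 + 9 + 4 = 16
C-G-I-B-A-D: 3 + 1 + 2 + 8 + 4 = 18
C-G-D: 3 + 8 = 11
C-G-I-B-D: 3 + 1 + 2 + 9 = 15
Shortest: 11.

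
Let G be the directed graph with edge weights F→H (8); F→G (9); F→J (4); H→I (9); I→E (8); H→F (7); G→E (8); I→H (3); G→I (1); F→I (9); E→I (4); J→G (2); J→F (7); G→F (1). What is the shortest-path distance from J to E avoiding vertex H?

Paths from J to E avoiding H:
J-G-F-I-E: 2 + 1 + 9 + 8 = 20
J-F-G-I-E: 7 + 9 + 1 + 8 = 25
J-F-G-E: 7 + 9 + 8 = 24
J-F-I-E: 7 + 9 + 8 = 24
J-G-I-E: 2 + 1 + 8 = 11
J-G-E: 2 + 8 = 10
Best route has total 10.

10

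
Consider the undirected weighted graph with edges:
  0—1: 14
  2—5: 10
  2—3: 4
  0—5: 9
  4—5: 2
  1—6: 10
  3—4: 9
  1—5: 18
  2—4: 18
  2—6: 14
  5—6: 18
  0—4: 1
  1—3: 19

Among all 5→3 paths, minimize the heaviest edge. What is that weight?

A few of the 5→3 routes:
5 -> 4 -> 0 -> 1 -> 6 -> 2 -> 3: max(2, 1, 14, 10, 14, 4) = 14
5 -> 0 -> 4 -> 3: max(9, 1, 9) = 9
5 -> 4 -> 3: max(2, 9) = 9
5 -> 2 -> 3: max(10, 4) = 10
5 -> 0 -> 1 -> 6 -> 2 -> 3: max(9, 14, 10, 14, 4) = 14
The minimum achievable maximum is 9.

9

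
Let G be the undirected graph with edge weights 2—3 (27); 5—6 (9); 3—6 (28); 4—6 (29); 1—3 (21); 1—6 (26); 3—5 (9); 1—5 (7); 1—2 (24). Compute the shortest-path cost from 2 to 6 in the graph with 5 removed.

Candidate routes:
2-3-6: 27 + 28 = 55
2-3-1-6: 27 + 21 + 26 = 74
2-1-3-6: 24 + 21 + 28 = 73
2-1-6: 24 + 26 = 50
The minimum is 50.

50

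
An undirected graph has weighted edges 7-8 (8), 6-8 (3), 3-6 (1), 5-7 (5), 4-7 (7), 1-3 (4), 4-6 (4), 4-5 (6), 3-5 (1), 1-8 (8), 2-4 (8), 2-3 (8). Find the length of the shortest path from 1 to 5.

A few of the 1→5 routes:
1→8→6→3→5: 8 + 3 + 1 + 1 = 13
1→3→5: 4 + 1 = 5
1→3→6→4→5: 4 + 1 + 4 + 6 = 15
1→3→6→8→7→5: 4 + 1 + 3 + 8 + 5 = 21
1→3→6→4→7→5: 4 + 1 + 4 + 7 + 5 = 21
The minimum is 5.

5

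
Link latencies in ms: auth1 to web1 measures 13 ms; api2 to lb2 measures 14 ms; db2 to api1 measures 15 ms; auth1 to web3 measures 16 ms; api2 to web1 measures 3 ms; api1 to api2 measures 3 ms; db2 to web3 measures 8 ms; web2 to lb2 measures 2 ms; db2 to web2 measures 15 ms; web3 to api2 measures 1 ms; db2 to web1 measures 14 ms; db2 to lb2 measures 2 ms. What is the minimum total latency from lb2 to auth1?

Checking several routes:
lb2 -> api2 -> web3 -> auth1: 14 + 1 + 16 = 31
lb2 -> db2 -> web1 -> auth1: 2 + 14 + 13 = 29
lb2 -> api2 -> web1 -> auth1: 14 + 3 + 13 = 30
lb2 -> db2 -> web3 -> auth1: 2 + 8 + 16 = 26
lb2 -> db2 -> api1 -> api2 -> web1 -> auth1: 2 + 15 + 3 + 3 + 13 = 36
lb2 -> db2 -> web3 -> api2 -> web1 -> auth1: 2 + 8 + 1 + 3 + 13 = 27
Shortest: 26 ms.

26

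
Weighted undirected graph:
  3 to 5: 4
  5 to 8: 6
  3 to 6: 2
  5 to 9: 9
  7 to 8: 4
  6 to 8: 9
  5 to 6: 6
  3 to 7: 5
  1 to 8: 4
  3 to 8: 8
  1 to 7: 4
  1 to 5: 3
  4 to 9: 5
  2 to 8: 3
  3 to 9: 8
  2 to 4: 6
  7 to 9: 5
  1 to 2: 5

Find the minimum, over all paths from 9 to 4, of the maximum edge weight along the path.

5

Comparing a few candidate routes:
9 → 4: max(5) = 5
9 → 7 → 1 → 5 → 8 → 2 → 4: max(5, 4, 3, 6, 3, 6) = 6
9 → 7 → 1 → 2 → 4: max(5, 4, 5, 6) = 6
9 → 7 → 1 → 8 → 2 → 4: max(5, 4, 4, 3, 6) = 6
The minimum achievable maximum is 5.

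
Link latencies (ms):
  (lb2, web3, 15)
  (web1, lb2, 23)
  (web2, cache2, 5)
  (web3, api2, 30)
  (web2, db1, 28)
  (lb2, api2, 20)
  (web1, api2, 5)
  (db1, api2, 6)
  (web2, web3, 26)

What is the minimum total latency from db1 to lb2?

26

Routes from db1 to lb2:
db1→web2→web3→api2→web1→lb2: 28 + 26 + 30 + 5 + 23 = 112
db1→api2→lb2: 6 + 20 = 26
db1→web2→web3→lb2: 28 + 26 + 15 = 69
db1→api2→web1→lb2: 6 + 5 + 23 = 34
db1→web2→web3→api2→lb2: 28 + 26 + 30 + 20 = 104
db1→api2→web3→lb2: 6 + 30 + 15 = 51
The minimum is 26 ms.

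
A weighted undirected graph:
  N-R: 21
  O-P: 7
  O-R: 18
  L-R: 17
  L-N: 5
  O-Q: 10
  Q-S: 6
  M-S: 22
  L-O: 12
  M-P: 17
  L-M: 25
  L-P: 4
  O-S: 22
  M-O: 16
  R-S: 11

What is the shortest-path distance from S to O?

16

Comparing a few candidate routes:
S -> O: 22
S -> R -> O: 11 + 18 = 29
S -> Q -> O: 6 + 10 = 16
Shortest: 16.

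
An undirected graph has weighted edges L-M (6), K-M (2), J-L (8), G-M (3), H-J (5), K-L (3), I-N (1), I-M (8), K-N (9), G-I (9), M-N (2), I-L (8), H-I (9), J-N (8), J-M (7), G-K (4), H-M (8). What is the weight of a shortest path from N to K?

4

Checking several routes:
N -> M -> L -> K: 2 + 6 + 3 = 11
N -> M -> G -> K: 2 + 3 + 4 = 9
N -> K: 9
N -> M -> K: 2 + 2 = 4
N -> I -> M -> K: 1 + 8 + 2 = 11
Shortest: 4.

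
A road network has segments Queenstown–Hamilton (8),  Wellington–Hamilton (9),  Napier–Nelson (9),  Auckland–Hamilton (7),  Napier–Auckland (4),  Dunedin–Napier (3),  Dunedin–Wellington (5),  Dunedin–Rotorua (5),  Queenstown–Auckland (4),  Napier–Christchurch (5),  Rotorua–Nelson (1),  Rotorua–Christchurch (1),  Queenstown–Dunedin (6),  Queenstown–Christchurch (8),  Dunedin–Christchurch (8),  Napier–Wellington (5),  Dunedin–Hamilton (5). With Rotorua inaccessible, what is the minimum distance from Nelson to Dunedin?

12

Some routes from Nelson to Dunedin avoiding Rotorua:
Nelson -> Napier -> Christchurch -> Dunedin: 9 + 5 + 8 = 22
Nelson -> Napier -> Auckland -> Queenstown -> Dunedin: 9 + 4 + 4 + 6 = 23
Nelson -> Napier -> Wellington -> Hamilton -> Dunedin: 9 + 5 + 9 + 5 = 28
Nelson -> Napier -> Dunedin: 9 + 3 = 12
Nelson -> Napier -> Wellington -> Dunedin: 9 + 5 + 5 = 19
Nelson -> Napier -> Auckland -> Hamilton -> Dunedin: 9 + 4 + 7 + 5 = 25
Best route has total 12.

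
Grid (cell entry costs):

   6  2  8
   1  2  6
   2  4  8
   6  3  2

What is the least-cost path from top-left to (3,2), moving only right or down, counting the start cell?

18

Take r0c0 r1c0 r1c1 r2c1 r3c1 r3c2 for a total of 6 + 1 + 2 + 4 + 3 + 2 = 18.
For comparison, the top-then-right route costs 32.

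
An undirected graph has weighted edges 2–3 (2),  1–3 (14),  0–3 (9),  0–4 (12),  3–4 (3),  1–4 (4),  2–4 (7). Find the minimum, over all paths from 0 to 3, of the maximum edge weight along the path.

Some routes from 0 to 3:
0→3: max(9) = 9
0→4→2→3: max(12, 7, 2) = 12
0→4→3: max(12, 3) = 12
The minimum achievable maximum is 9.

9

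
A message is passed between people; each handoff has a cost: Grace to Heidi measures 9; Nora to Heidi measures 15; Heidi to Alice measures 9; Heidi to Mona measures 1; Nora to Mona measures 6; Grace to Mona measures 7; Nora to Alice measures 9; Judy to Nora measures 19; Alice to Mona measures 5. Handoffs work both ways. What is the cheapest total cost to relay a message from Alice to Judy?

A few of the Alice→Judy routes:
Alice → Heidi → Mona → Nora → Judy: 9 + 1 + 6 + 19 = 35
Alice → Nora → Judy: 9 + 19 = 28
Alice → Mona → Heidi → Nora → Judy: 5 + 1 + 15 + 19 = 40
Alice → Mona → Nora → Judy: 5 + 6 + 19 = 30
Best route has total 28.

28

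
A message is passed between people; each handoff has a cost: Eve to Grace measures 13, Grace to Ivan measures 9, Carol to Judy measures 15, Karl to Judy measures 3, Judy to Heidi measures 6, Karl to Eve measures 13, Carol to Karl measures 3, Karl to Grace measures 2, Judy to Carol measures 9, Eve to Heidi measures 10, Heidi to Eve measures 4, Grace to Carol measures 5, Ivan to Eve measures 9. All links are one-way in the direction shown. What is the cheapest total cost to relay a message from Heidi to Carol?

22

Routes from Heidi to Carol:
Heidi -> Eve -> Grace -> Carol: 4 + 13 + 5 = 22
The minimum is 22.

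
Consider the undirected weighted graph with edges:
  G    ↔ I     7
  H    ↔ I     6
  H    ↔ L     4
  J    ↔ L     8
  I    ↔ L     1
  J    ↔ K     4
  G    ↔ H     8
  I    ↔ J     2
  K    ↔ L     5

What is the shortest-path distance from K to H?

Comparing a few candidate routes:
K → L → I → H: 5 + 1 + 6 = 12
K → J → I → H: 4 + 2 + 6 = 12
K → J → I → L → H: 4 + 2 + 1 + 4 = 11
K → L → H: 5 + 4 = 9
Best route has total 9.

9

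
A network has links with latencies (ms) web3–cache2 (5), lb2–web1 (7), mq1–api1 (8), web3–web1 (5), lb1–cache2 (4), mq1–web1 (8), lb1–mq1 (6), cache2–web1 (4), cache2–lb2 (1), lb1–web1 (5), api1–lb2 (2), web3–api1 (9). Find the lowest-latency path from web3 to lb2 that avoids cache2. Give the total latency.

A few of the web3→lb2 routes:
web3 -> web1 -> lb1 -> mq1 -> api1 -> lb2: 5 + 5 + 6 + 8 + 2 = 26
web3 -> web1 -> mq1 -> api1 -> lb2: 5 + 8 + 8 + 2 = 23
web3 -> api1 -> mq1 -> web1 -> lb2: 9 + 8 + 8 + 7 = 32
web3 -> api1 -> lb2: 9 + 2 = 11
web3 -> web1 -> lb2: 5 + 7 = 12
Shortest: 11 ms.

11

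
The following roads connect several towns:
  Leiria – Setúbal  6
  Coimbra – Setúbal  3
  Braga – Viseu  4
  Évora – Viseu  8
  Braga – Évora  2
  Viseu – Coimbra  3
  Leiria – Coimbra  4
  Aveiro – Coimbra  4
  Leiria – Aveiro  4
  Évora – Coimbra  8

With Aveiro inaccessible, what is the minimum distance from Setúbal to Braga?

10

Some routes from Setúbal to Braga avoiding Aveiro:
Setúbal -> Leiria -> Coimbra -> Viseu -> Braga: 6 + 4 + 3 + 4 = 17
Setúbal -> Leiria -> Coimbra -> Viseu -> Évora -> Braga: 6 + 4 + 3 + 8 + 2 = 23
Setúbal -> Coimbra -> Évora -> Braga: 3 + 8 + 2 = 13
Setúbal -> Leiria -> Coimbra -> Évora -> Braga: 6 + 4 + 8 + 2 = 20
Setúbal -> Coimbra -> Viseu -> Braga: 3 + 3 + 4 = 10
Setúbal -> Coimbra -> Viseu -> Évora -> Braga: 3 + 3 + 8 + 2 = 16
Shortest: 10.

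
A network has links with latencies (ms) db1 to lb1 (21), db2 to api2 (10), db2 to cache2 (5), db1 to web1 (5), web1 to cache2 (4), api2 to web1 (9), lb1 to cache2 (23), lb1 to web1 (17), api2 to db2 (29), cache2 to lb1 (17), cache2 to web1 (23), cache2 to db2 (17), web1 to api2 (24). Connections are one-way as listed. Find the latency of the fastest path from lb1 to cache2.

21

Paths from lb1 to cache2:
lb1→web1→cache2: 17 + 4 = 21
lb1→cache2: 23
lb1→web1→api2→db2→cache2: 17 + 24 + 29 + 5 = 75
Shortest: 21 ms.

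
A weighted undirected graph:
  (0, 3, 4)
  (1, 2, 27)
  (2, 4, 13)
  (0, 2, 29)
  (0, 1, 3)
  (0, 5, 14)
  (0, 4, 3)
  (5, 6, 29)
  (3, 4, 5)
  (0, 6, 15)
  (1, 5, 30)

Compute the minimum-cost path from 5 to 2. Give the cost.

Checking several routes:
5-0-1-2: 14 + 3 + 27 = 44
5-0-4-2: 14 + 3 + 13 = 30
5-1-0-4-2: 30 + 3 + 3 + 13 = 49
5-0-2: 14 + 29 = 43
5-0-3-4-2: 14 + 4 + 5 + 13 = 36
The minimum is 30.

30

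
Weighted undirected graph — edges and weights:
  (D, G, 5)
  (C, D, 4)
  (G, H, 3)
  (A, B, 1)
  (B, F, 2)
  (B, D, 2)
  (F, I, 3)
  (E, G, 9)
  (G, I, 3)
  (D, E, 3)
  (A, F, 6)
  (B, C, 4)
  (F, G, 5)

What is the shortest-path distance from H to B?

Checking several routes:
H → G → D → B: 3 + 5 + 2 = 10
H → G → F → B: 3 + 5 + 2 = 10
H → G → I → F → B: 3 + 3 + 3 + 2 = 11
Shortest: 10.

10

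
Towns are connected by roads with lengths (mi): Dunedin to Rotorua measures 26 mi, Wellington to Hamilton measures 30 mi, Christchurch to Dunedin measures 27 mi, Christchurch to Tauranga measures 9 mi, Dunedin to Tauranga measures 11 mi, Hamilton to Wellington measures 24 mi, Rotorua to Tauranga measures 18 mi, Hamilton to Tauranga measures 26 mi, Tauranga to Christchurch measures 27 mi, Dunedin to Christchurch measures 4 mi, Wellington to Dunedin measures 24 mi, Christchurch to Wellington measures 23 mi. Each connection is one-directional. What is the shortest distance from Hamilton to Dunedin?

48

Candidate routes:
Hamilton→Wellington→Dunedin: 24 + 24 = 48
Hamilton→Tauranga→Christchurch→Wellington→Dunedin: 26 + 27 + 23 + 24 = 100
Hamilton→Tauranga→Christchurch→Dunedin: 26 + 27 + 27 = 80
Shortest: 48 mi.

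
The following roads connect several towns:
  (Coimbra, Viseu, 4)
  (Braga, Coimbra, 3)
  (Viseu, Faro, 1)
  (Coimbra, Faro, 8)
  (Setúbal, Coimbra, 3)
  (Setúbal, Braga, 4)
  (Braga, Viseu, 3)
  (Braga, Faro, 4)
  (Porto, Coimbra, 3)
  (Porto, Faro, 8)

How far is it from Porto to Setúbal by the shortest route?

6

Checking several routes:
Porto - Coimbra - Setúbal: 3 + 3 = 6
Porto - Coimbra - Viseu - Braga - Setúbal: 3 + 4 + 3 + 4 = 14
Porto - Coimbra - Braga - Setúbal: 3 + 3 + 4 = 10
Best route has total 6.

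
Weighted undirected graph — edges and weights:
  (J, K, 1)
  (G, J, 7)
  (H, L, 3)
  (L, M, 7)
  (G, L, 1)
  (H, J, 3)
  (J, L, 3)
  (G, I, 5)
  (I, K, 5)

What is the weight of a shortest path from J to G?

4

A few of the J→G routes:
J -> H -> L -> G: 3 + 3 + 1 = 7
J -> G: 7
J -> L -> G: 3 + 1 = 4
Shortest: 4.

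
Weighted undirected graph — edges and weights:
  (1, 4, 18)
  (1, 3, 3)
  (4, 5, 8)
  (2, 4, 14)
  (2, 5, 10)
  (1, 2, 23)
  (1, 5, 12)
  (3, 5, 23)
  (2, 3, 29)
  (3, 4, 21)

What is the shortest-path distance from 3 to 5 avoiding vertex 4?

Comparing a few candidate routes:
3 → 1 → 2 → 5: 3 + 23 + 10 = 36
3 → 1 → 5: 3 + 12 = 15
3 → 5: 23
Best route has total 15.

15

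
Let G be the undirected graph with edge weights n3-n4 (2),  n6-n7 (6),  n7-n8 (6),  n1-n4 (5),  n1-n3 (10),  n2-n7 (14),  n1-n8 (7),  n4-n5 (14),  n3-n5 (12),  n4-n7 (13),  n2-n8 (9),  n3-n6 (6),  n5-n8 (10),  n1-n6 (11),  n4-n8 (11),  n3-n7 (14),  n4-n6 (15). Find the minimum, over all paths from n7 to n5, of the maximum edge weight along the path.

10

Checking several routes:
n7 -> n6 -> n3 -> n4 -> n1 -> n8 -> n5: max(6, 6, 2, 5, 7, 10) = 10
n7 -> n6 -> n3 -> n1 -> n4 -> n8 -> n5: max(6, 6, 10, 5, 11, 10) = 11
n7 -> n6 -> n3 -> n1 -> n8 -> n5: max(6, 6, 10, 7, 10) = 10
n7 -> n8 -> n5: max(6, 10) = 10
Smallest bottleneck: 10.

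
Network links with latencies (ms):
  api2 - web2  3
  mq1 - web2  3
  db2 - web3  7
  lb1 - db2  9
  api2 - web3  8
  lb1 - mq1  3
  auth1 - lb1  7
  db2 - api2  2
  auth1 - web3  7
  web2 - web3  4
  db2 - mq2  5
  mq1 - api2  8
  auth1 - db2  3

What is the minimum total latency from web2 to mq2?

Checking several routes:
web2-mq1-api2-db2-mq2: 3 + 8 + 2 + 5 = 18
web2-web3-db2-mq2: 4 + 7 + 5 = 16
web2-api2-db2-mq2: 3 + 2 + 5 = 10
web2-web3-auth1-db2-mq2: 4 + 7 + 3 + 5 = 19
web2-web3-api2-db2-mq2: 4 + 8 + 2 + 5 = 19
Shortest: 10 ms.

10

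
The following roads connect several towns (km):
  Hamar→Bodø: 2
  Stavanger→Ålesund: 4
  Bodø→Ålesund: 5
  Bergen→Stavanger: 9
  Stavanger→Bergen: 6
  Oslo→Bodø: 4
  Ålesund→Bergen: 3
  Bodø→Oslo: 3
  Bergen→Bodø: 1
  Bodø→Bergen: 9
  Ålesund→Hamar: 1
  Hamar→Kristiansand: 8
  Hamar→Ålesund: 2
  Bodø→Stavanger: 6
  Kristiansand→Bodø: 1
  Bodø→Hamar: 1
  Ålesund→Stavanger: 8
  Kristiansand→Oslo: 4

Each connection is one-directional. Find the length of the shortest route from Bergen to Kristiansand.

10

Routes from Bergen to Kristiansand:
Bergen-Bodø-Hamar-Kristiansand: 1 + 1 + 8 = 10
Bergen-Bodø-Ålesund-Hamar-Kristiansand: 1 + 5 + 1 + 8 = 15
Bergen-Bodø-Stavanger-Ålesund-Hamar-Kristiansand: 1 + 6 + 4 + 1 + 8 = 20
Bergen-Stavanger-Ålesund-Hamar-Kristiansand: 9 + 4 + 1 + 8 = 22
Best route has total 10 km.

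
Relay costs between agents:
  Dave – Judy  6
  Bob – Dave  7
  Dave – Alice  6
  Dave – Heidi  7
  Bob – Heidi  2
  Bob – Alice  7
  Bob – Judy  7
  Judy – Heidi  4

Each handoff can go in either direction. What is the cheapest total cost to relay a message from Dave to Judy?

6

Checking several routes:
Dave → Bob → Judy: 7 + 7 = 14
Dave → Heidi → Judy: 7 + 4 = 11
Dave → Judy: 6
Dave → Bob → Heidi → Judy: 7 + 2 + 4 = 13
Shortest: 6.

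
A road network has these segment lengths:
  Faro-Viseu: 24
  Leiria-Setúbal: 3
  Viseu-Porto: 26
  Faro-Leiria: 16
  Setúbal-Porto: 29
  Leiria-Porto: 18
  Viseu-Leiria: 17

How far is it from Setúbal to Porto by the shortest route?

A few of the Setúbal→Porto routes:
Setúbal-Leiria-Viseu-Porto: 3 + 17 + 26 = 46
Setúbal-Porto: 29
Setúbal-Leiria-Porto: 3 + 18 = 21
Best route has total 21.

21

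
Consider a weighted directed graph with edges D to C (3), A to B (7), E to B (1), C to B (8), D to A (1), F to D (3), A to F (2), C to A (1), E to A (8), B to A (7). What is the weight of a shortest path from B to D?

Routes from B to D:
B -> A -> F -> D: 7 + 2 + 3 = 12
Shortest: 12.

12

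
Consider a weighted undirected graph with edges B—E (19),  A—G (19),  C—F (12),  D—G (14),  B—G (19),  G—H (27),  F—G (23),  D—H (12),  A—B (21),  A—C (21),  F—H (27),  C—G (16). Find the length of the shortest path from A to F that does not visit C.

42

A few of the A→F routes:
A → B → G → F: 21 + 19 + 23 = 63
A → G → F: 19 + 23 = 42
A → G → D → H → F: 19 + 14 + 12 + 27 = 72
The minimum is 42.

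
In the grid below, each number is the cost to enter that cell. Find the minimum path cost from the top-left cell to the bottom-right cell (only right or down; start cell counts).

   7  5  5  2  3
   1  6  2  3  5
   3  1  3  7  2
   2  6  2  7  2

26

Path r0c0 r1c0 r2c0 r2c1 r2c2 r2c3 r2c4 r3c4: 7 + 1 + 3 + 1 + 3 + 7 + 2 + 2 = 26.
For comparison, the top-then-right route costs 31.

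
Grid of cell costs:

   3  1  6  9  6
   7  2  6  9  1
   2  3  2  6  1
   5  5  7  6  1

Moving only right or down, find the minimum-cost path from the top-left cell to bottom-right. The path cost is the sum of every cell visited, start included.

19

Cheapest: [0,0] → [0,1] → [1,1] → [2,1] → [2,2] → [2,3] → [2,4] → [3,4]
  3 + 1 + 2 + 3 + 2 + 6 + 1 + 1 = 19
(Top row then right column would cost 28.)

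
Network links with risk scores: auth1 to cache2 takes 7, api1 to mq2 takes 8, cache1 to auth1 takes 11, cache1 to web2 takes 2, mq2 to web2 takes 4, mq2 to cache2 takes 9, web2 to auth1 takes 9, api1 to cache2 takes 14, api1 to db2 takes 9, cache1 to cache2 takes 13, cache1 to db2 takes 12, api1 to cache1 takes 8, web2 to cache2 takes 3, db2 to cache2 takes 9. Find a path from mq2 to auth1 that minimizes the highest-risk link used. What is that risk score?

7

A few of the mq2→auth1 routes:
mq2-web2-cache2-auth1: max(4, 3, 7) = 7
mq2-api1-db2-cache2-auth1: max(8, 9, 9, 7) = 9
mq2-api1-cache1-web2-cache2-auth1: max(8, 8, 2, 3, 7) = 8
mq2-api1-cache1-web2-auth1: max(8, 8, 2, 9) = 9
mq2-api1-db2-cache2-web2-auth1: max(8, 9, 9, 3, 9) = 9
Best route has worst link 7.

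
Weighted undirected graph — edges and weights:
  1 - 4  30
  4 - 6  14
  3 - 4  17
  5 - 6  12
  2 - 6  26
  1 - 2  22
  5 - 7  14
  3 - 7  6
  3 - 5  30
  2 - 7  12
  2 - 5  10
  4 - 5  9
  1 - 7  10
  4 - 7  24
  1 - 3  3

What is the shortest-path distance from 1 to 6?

A few of the 1→6 routes:
1 -> 3 -> 4 -> 5 -> 6: 3 + 17 + 9 + 12 = 41
1 -> 7 -> 5 -> 6: 10 + 14 + 12 = 36
1 -> 3 -> 7 -> 5 -> 6: 3 + 6 + 14 + 12 = 35
1 -> 3 -> 7 -> 2 -> 5 -> 6: 3 + 6 + 12 + 10 + 12 = 43
1 -> 3 -> 4 -> 6: 3 + 17 + 14 = 34
Best route has total 34.

34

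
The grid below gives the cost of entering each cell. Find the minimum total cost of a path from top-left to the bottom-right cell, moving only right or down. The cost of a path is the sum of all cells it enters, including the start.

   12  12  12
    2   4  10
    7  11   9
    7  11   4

Take (0,0) -> (1,0) -> (1,1) -> (1,2) -> (2,2) -> (3,2) for a total of 12 + 2 + 4 + 10 + 9 + 4 = 41.

41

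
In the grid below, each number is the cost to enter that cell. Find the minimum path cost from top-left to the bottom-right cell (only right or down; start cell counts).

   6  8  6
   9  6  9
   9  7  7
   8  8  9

Best path: r0c0 → r0c1 → r1c1 → r2c1 → r2c2 → r3c2
Cost: 6 + 8 + 6 + 7 + 7 + 9 = 43

43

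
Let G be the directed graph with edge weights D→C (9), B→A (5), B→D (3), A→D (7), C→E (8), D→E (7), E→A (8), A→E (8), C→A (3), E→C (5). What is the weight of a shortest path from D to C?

Paths from D to C:
D→C: 9
D→E→C: 7 + 5 = 12
Shortest: 9.

9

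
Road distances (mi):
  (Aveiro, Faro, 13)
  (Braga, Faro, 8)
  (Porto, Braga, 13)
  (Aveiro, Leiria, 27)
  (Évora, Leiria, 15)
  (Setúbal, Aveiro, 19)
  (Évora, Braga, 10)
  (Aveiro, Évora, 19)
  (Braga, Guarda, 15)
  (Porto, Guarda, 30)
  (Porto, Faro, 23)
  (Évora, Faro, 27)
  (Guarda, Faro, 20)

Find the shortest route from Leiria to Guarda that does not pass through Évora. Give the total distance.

Candidate routes:
Leiria→Aveiro→Faro→Guarda: 27 + 13 + 20 = 60
Leiria→Aveiro→Faro→Braga→Porto→Guarda: 27 + 13 + 8 + 13 + 30 = 91
Leiria→Aveiro→Faro→Braga→Guarda: 27 + 13 + 8 + 15 = 63
Leiria→Aveiro→Faro→Porto→Guarda: 27 + 13 + 23 + 30 = 93
Leiria→Aveiro→Faro→Porto→Braga→Guarda: 27 + 13 + 23 + 13 + 15 = 91
Best route has total 60 mi.

60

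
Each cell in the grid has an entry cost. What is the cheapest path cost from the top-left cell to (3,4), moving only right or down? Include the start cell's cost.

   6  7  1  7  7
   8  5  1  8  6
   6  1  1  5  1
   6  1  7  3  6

Path [0,0]→[0,1]→[0,2]→[1,2]→[2,2]→[2,3]→[2,4]→[3,4]: 6 + 7 + 1 + 1 + 1 + 5 + 1 + 6 = 28.
(Top row then right column would cost 41.)

28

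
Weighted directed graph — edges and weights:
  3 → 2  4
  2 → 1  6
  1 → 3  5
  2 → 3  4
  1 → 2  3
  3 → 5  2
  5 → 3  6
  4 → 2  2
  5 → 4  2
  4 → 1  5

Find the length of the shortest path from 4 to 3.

Candidate routes:
4 → 1 → 3: 5 + 5 = 10
4 → 2 → 1 → 3: 2 + 6 + 5 = 13
4 → 1 → 2 → 3: 5 + 3 + 4 = 12
4 → 2 → 3: 2 + 4 = 6
Best route has total 6.

6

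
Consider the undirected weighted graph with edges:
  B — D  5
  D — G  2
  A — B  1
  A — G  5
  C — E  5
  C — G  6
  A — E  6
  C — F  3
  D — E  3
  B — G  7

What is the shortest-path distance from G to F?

9

Comparing a few candidate routes:
G -> A -> E -> C -> F: 5 + 6 + 5 + 3 = 19
G -> D -> E -> C -> F: 2 + 3 + 5 + 3 = 13
G -> C -> F: 6 + 3 = 9
Shortest: 9.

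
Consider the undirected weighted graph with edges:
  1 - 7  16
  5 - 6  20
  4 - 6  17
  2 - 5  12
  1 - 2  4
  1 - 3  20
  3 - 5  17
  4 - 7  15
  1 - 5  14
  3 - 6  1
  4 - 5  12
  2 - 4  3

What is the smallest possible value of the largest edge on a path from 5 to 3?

17

Some routes from 5 to 3:
5→3: max(17) = 17
5→1→7→4→6→3: max(14, 16, 15, 17, 1) = 17
5→2→4→6→3: max(12, 3, 17, 1) = 17
5→2→1→7→4→6→3: max(12, 4, 16, 15, 17, 1) = 17
5→1→2→4→6→3: max(14, 4, 3, 17, 1) = 17
The minimum achievable maximum is 17.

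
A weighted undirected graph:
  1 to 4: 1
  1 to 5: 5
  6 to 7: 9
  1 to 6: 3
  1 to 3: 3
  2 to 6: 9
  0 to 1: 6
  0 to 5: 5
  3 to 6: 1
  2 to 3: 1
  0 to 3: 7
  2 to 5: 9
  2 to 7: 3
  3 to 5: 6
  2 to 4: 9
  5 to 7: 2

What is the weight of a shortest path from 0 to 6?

A few of the 0→6 routes:
0 -> 1 -> 3 -> 6: 6 + 3 + 1 = 10
0 -> 5 -> 3 -> 6: 5 + 6 + 1 = 12
0 -> 3 -> 6: 7 + 1 = 8
0 -> 1 -> 6: 6 + 3 = 9
Best route has total 8.

8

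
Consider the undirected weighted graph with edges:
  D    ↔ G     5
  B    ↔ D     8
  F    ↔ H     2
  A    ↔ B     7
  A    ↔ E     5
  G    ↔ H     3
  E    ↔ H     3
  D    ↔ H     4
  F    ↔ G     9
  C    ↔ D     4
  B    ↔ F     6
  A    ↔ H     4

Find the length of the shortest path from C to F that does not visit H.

18

Routes from C to F avoiding H:
C→D→G→F: 4 + 5 + 9 = 18
C→D→B→F: 4 + 8 + 6 = 18
Best route has total 18.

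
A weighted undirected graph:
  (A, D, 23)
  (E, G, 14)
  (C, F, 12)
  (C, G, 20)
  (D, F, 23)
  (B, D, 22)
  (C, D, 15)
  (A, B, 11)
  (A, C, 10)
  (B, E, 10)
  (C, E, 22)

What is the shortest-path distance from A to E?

A few of the A→E routes:
A -> C -> G -> E: 10 + 20 + 14 = 44
A -> B -> E: 11 + 10 = 21
A -> C -> E: 10 + 22 = 32
Shortest: 21.

21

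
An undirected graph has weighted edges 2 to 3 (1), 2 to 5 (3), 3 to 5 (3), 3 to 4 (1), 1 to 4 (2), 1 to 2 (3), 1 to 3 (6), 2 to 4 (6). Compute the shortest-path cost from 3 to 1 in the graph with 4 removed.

4

Candidate routes:
3 → 2 → 1: 1 + 3 = 4
3 → 1: 6
3 → 5 → 2 → 1: 3 + 3 + 3 = 9
The minimum is 4.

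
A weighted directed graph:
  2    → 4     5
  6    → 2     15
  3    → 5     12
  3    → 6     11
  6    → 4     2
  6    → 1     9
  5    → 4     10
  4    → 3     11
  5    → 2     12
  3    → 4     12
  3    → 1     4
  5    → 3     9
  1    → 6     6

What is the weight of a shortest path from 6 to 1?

9

Paths from 6 to 1:
6 - 1: 9
6 - 4 - 3 - 1: 2 + 11 + 4 = 17
6 - 2 - 4 - 3 - 1: 15 + 5 + 11 + 4 = 35
Best route has total 9.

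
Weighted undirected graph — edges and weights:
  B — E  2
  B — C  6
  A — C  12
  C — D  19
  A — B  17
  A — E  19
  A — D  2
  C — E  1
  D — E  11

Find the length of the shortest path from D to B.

Some routes from D to B:
D → A → C → B: 2 + 12 + 6 = 20
D → A → C → E → B: 2 + 12 + 1 + 2 = 17
D → E → B: 11 + 2 = 13
D → E → C → B: 11 + 1 + 6 = 18
D → A → B: 2 + 17 = 19
The minimum is 13.

13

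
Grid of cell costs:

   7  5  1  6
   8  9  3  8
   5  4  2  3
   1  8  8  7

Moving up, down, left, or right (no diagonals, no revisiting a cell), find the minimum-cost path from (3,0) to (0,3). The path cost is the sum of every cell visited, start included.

22

Best path: [3,0] -> [2,0] -> [2,1] -> [2,2] -> [1,2] -> [0,2] -> [0,3]
Cost: 1 + 5 + 4 + 2 + 3 + 1 + 6 = 22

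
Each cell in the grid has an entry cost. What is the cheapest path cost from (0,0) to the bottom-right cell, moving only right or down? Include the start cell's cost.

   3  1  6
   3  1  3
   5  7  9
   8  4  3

19

Path [0,0] → [0,1] → [1,1] → [2,1] → [3,1] → [3,2]: 3 + 1 + 1 + 7 + 4 + 3 = 19.
For comparison, the top-then-right route costs 25.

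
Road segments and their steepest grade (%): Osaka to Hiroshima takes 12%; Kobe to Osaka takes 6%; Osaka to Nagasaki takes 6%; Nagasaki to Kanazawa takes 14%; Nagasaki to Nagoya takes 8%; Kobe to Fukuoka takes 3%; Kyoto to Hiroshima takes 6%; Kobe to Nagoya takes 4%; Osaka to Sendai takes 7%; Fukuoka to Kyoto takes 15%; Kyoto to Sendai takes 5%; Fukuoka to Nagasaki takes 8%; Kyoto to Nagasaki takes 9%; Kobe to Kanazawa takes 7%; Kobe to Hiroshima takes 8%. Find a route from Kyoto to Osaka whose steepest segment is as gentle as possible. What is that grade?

7

A few of the Kyoto→Osaka routes:
Kyoto -> Sendai -> Osaka: max(5, 7) = 7
Kyoto -> Hiroshima -> Kobe -> Osaka: max(6, 8, 6) = 8
Kyoto -> Hiroshima -> Kobe -> Nagoya -> Nagasaki -> Osaka: max(6, 8, 4, 8, 6) = 8
Kyoto -> Hiroshima -> Kobe -> Fukuoka -> Nagasaki -> Osaka: max(6, 8, 3, 8, 6) = 8
Best route has worst link 7%.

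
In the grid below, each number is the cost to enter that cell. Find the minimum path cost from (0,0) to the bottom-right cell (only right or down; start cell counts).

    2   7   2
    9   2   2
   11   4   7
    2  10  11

Take (0,0) → (0,1) → (0,2) → (1,2) → (2,2) → (3,2) for a total of 2 + 7 + 2 + 2 + 7 + 11 = 31.

31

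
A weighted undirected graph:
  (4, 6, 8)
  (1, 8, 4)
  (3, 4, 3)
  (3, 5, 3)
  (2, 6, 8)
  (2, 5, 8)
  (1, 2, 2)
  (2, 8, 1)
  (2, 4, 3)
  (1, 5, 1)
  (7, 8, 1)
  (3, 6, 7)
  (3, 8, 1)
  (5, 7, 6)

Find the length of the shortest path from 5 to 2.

A few of the 5→2 routes:
5 → 3 → 8 → 2: 3 + 1 + 1 = 5
5 → 2: 8
5 → 7 → 8 → 2: 6 + 1 + 1 = 8
5 → 1 → 2: 1 + 2 = 3
5 → 1 → 8 → 2: 1 + 4 + 1 = 6
Best route has total 3.

3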